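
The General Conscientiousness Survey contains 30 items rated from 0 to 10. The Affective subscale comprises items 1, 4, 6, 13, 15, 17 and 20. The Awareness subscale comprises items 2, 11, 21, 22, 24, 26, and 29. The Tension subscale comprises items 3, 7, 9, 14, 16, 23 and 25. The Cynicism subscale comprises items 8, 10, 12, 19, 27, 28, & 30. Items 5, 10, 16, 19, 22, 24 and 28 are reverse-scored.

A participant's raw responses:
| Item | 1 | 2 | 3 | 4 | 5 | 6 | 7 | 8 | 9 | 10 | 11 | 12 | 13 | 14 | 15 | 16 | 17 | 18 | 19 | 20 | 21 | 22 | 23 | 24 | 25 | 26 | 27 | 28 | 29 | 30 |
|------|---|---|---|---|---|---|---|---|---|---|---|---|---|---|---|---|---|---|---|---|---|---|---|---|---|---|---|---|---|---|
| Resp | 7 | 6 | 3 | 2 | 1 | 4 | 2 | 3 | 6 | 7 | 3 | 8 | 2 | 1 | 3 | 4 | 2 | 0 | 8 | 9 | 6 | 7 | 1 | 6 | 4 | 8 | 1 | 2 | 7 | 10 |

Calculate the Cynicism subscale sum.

Cynicism items: 8, 10, 12, 19, 27, 28, 30.
Of these, items 10, 19, & 28 are reverse-scored; reverse-coded value = 10 − response.
  item 8: 3
  item 10: 10 − 7 = 3
  item 12: 8
  item 19: 10 − 8 = 2
  item 27: 1
  item 28: 10 − 2 = 8
  item 30: 10
Sum = 3 + 3 + 8 + 2 + 1 + 8 + 10 = 35

35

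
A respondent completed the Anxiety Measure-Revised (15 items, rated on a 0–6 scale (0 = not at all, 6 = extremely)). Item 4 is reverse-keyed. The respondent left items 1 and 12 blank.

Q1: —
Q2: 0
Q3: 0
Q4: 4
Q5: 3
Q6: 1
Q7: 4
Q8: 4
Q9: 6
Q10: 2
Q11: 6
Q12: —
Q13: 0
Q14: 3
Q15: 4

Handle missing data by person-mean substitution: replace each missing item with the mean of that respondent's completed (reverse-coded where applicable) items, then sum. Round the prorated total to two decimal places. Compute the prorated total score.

Reverse-coded (on a 0–6 scale, reversed = 6 − raw):
  item 4: 6 − 4 = 2
Completed scored items (13 of 15): 0, 0, 2, 3, 1, 4, 4, 6, 2, 6, 0, 3, 4; sum = 35.
Person mean = 35 / 13 ≈ 2.6923
Prorated total = (35 / 13) × 15 = 40.38 (to 2 dp)

40.38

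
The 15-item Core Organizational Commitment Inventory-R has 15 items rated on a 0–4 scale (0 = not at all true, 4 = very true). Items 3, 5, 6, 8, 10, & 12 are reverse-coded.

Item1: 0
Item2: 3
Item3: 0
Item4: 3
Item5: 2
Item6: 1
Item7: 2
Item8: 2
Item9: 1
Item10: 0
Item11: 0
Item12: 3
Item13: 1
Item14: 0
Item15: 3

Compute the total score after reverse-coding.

Apply reverse scoring (reverse-coded value = 4 − response):
  item 3: 4 − 0 = 4
  item 5: 4 − 2 = 2
  item 6: 4 − 1 = 3
  item 8: 4 − 2 = 2
  item 10: 4 − 0 = 4
  item 12: 4 − 3 = 1
Scored responses: 0, 3, 4, 3, 2, 3, 2, 2, 1, 4, 0, 1, 1, 0, 3
Total = 0 + 3 + 4 + 3 + 2 + 3 + 2 + 2 + 1 + 4 + 0 + 1 + 1 + 0 + 3 = 29

29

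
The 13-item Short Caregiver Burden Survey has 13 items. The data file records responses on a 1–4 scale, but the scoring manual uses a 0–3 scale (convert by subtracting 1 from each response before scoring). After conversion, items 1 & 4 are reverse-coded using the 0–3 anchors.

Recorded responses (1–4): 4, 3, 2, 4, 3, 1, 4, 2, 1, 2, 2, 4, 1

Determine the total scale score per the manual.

Convert to 0–3: 3, 2, 1, 3, 2, 0, 3, 1, 0, 1, 1, 3, 0
Reverse-coded (reversed = (0+3) − raw = 3 − raw):
  item 1: 3 − 3 = 0
  item 4: 3 − 3 = 0
Scored: 0, 2, 1, 0, 2, 0, 3, 1, 0, 1, 1, 3, 0
Total = 14

14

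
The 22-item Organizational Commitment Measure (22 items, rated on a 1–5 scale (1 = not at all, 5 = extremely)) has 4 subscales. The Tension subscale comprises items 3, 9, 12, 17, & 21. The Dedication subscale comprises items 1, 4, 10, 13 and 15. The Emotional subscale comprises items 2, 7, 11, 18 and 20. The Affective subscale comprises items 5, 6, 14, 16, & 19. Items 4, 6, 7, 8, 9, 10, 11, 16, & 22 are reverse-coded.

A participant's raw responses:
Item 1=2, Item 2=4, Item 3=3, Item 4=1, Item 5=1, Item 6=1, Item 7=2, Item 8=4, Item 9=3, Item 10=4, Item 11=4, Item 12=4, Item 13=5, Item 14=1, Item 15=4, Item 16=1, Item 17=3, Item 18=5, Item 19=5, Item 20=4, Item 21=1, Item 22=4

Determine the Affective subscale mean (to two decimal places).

3.40

Affective items: 5, 6, 14, 16, 19.
Of these, items 6 and 16 are reverse-coded; reverse-coded value = 6 − response.
  item 5: 1
  item 6: 6 − 1 = 5
  item 14: 1
  item 16: 6 − 1 = 5
  item 19: 5
Sum = 1 + 5 + 1 + 5 + 5 = 17
Mean = 17 / 5 = 3.40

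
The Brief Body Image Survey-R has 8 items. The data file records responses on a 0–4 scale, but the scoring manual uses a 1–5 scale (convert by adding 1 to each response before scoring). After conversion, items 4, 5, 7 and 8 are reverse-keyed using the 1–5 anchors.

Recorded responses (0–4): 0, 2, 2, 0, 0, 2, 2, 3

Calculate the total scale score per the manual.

25

Convert to 1–5: 1, 3, 3, 1, 1, 3, 3, 4
Reverse-coded (on a 1–5 scale, reversed = 6 − raw):
  item 4: 6 − 1 = 5
  item 5: 6 − 1 = 5
  item 7: 6 − 3 = 3
  item 8: 6 − 4 = 2
Scored: 1, 3, 3, 5, 5, 3, 3, 2
Total = 25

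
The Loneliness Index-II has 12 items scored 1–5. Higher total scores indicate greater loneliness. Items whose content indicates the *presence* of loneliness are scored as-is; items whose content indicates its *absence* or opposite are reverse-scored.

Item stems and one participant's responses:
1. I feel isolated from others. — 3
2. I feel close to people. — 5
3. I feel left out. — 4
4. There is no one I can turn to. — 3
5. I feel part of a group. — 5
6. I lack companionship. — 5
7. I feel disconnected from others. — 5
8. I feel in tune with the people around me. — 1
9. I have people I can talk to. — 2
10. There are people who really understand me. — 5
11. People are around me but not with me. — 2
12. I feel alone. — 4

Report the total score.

Items 2, 5, 8, 9, 10 describe the absence/opposite of loneliness → reverse-score.
reversed = (1+5) − raw = 6 − raw.
  item 1: 3
  item 2: 6 − 5 = 1
  item 3: 4
  item 4: 3
  item 5: 6 − 5 = 1
  item 6: 5
  item 7: 5
  item 8: 6 − 1 = 5
  item 9: 6 − 2 = 4
  item 10: 6 − 5 = 1
  item 11: 2
  item 12: 4
Total = 3 + 1 + 4 + 3 + 1 + 5 + 5 + 5 + 4 + 1 + 2 + 4 = 38

38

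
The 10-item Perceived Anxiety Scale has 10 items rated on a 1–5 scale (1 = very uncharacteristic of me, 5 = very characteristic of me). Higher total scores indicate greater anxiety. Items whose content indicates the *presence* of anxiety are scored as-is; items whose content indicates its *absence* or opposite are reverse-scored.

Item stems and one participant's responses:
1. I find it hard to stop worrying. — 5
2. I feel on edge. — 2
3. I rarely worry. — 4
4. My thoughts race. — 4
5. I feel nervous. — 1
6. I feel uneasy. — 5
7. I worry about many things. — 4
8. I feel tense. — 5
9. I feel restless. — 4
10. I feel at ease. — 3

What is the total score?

35

Items 3, 10 describe the absence/opposite of anxiety → reverse-score.
reverse-coded value = 6 − response.
  item 1: 5
  item 2: 2
  item 3: 6 − 4 = 2
  item 4: 4
  item 5: 1
  item 6: 5
  item 7: 4
  item 8: 5
  item 9: 4
  item 10: 6 − 3 = 3
Total = 5 + 2 + 2 + 4 + 1 + 5 + 4 + 5 + 4 + 3 = 35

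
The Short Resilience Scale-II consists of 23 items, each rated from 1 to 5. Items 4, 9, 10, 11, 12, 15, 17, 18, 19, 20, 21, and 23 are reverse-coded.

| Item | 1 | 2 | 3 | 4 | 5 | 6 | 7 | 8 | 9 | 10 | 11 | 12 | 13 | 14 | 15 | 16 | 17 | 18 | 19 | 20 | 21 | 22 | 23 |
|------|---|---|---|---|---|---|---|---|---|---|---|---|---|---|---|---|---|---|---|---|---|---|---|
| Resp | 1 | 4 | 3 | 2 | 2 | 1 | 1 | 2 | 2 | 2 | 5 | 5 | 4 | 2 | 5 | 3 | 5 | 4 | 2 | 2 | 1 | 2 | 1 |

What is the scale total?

61

Reversing items 4, 9, 10, 11, 12, 15, 17, 18, 19, 20, 21, and 23 with 6 − raw:
Total = 1 + 4 + 3 + (6−2) + 2 + 1 + 1 + 2 + (6−2) + (6−2) + (6−5) + (6−5) + 4 + 2 + (6−5) + 3 + (6−5) + (6−4) + (6−2) + (6−2) + (6−1) + 2 + (6−1)
      = 1 + 4 + 3 + 4 + 2 + 1 + 1 + 2 + 4 + 4 + 1 + 1 + 4 + 2 + 1 + 3 + 1 + 2 + 4 + 4 + 5 + 2 + 5 = 61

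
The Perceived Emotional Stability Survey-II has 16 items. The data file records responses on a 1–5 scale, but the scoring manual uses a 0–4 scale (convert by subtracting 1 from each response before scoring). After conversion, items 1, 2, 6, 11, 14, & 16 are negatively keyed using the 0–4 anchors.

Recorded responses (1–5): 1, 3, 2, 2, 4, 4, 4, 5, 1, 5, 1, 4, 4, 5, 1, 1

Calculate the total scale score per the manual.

37

Convert to 0–4: 0, 2, 1, 1, 3, 3, 3, 4, 0, 4, 0, 3, 3, 4, 0, 0
Reverse-coded (reverse-coded value = 4 − response):
  item 1: 4 − 0 = 4
  item 2: 4 − 2 = 2
  item 6: 4 − 3 = 1
  item 11: 4 − 0 = 4
  item 14: 4 − 4 = 0
  item 16: 4 − 0 = 4
Scored: 4, 2, 1, 1, 3, 1, 3, 4, 0, 4, 4, 3, 3, 0, 0, 4
Total = 37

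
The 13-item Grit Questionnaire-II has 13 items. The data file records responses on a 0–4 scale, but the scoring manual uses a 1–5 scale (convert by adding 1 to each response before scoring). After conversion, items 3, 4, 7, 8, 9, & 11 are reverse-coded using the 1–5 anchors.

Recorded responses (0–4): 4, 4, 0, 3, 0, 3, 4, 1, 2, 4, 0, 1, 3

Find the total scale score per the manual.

46

Convert to 1–5: 5, 5, 1, 4, 1, 4, 5, 2, 3, 5, 1, 2, 4
Reverse-coded (reversed = (1+5) − raw = 6 − raw):
  item 3: 6 − 1 = 5
  item 4: 6 − 4 = 2
  item 7: 6 − 5 = 1
  item 8: 6 − 2 = 4
  item 9: 6 − 3 = 3
  item 11: 6 − 1 = 5
Scored: 5, 5, 5, 2, 1, 4, 1, 4, 3, 5, 5, 2, 4
Total = 46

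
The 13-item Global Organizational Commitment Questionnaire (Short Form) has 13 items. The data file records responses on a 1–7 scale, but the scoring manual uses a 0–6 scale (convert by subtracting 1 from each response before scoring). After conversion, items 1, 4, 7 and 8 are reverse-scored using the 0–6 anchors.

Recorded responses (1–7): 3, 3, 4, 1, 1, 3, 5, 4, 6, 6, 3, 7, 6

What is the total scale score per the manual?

45

Convert to 0–6: 2, 2, 3, 0, 0, 2, 4, 3, 5, 5, 2, 6, 5
Reverse-coded (reverse-coded value = 6 − response):
  item 1: 6 − 2 = 4
  item 4: 6 − 0 = 6
  item 7: 6 − 4 = 2
  item 8: 6 − 3 = 3
Scored: 4, 2, 3, 6, 0, 2, 2, 3, 5, 5, 2, 6, 5
Total = 45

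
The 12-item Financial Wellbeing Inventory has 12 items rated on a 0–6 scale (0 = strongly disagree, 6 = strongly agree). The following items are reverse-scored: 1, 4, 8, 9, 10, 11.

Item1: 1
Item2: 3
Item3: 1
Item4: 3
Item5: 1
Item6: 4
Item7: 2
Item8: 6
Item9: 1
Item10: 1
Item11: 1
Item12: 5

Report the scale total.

Raw sum = 29. Reverse-scored items: 1, 4, 8, 9, 10, 11; their raw sum = 13.
Each reversal replaces raw with 6 − raw, changing the total by 6 − 2·raw per item.
Total = 29 + 6·6 − 2·13 = 29 + 36 − 26 = 39

39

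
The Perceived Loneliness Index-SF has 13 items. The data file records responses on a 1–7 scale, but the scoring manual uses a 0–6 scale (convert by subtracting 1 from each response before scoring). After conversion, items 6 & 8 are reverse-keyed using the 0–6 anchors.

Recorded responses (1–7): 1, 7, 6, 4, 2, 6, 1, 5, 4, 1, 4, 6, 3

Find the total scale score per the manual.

Convert to 0–6: 0, 6, 5, 3, 1, 5, 0, 4, 3, 0, 3, 5, 2
Reverse-coded (reverse-coded value = 6 − response):
  item 6: 6 − 5 = 1
  item 8: 6 − 4 = 2
Scored: 0, 6, 5, 3, 1, 1, 0, 2, 3, 0, 3, 5, 2
Total = 31

31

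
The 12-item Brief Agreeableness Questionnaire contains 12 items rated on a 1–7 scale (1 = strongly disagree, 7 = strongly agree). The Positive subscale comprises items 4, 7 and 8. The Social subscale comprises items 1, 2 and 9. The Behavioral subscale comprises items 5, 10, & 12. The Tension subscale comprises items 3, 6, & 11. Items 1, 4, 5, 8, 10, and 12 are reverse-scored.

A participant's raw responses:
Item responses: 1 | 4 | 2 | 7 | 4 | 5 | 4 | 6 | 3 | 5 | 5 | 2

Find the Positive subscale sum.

7

Positive items: 4, 7, 8.
Of these, items 4 and 8 are reverse-scored; reversed = (1+7) − raw = 8 − raw.
  item 4: 8 − 7 = 1
  item 7: 4
  item 8: 8 − 6 = 2
Sum = 1 + 4 + 2 = 7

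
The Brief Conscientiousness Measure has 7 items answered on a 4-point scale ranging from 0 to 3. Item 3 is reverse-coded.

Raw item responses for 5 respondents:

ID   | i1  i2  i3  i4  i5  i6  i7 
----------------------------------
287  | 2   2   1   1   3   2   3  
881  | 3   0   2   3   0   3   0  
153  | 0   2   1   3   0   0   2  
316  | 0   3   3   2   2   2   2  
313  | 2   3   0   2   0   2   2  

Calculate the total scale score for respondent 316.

Respondent 316 raw: 0, 3, 3, 2, 2, 2, 2.
Reverse-coded (reversed = (0+3) − raw = 3 − raw):
  item 1: 0
  item 2: 3
  item 3: 3 − 3 = 0
  item 4: 2
  item 5: 2
  item 6: 2
  item 7: 2
Sum = 0 + 3 + 0 + 2 + 2 + 2 + 2 = 11

11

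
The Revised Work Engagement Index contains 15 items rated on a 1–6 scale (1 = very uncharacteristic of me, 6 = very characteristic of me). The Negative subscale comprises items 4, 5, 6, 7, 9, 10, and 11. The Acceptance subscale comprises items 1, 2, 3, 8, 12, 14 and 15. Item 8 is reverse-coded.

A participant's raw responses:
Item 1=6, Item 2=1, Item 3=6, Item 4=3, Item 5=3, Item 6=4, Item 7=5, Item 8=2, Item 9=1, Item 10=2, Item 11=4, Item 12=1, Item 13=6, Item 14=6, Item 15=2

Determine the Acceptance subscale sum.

Acceptance items: 1, 2, 3, 8, 12, 14, 15.
Of these, item 8 is reverse-coded; on a 1–6 scale, reversed = 7 − raw.
  item 1: 6
  item 2: 1
  item 3: 6
  item 8: 7 − 2 = 5
  item 12: 1
  item 14: 6
  item 15: 2
Sum = 6 + 1 + 6 + 5 + 1 + 6 + 2 = 27

27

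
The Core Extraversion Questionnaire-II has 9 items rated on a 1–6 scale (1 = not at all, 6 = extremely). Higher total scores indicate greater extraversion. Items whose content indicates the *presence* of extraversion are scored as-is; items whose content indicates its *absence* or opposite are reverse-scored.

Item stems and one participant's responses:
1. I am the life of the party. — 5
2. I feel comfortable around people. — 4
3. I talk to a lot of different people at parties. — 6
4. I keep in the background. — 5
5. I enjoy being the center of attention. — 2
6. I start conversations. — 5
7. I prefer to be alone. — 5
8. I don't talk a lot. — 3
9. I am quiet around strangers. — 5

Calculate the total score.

Items 4, 7, 8, 9 describe the absence/opposite of extraversion → reverse-score.
reversed = (1+6) − raw = 7 − raw.
  item 1: 5
  item 2: 4
  item 3: 6
  item 4: 7 − 5 = 2
  item 5: 2
  item 6: 5
  item 7: 7 − 5 = 2
  item 8: 7 − 3 = 4
  item 9: 7 − 5 = 2
Total = 5 + 4 + 6 + 2 + 2 + 5 + 2 + 4 + 2 = 32

32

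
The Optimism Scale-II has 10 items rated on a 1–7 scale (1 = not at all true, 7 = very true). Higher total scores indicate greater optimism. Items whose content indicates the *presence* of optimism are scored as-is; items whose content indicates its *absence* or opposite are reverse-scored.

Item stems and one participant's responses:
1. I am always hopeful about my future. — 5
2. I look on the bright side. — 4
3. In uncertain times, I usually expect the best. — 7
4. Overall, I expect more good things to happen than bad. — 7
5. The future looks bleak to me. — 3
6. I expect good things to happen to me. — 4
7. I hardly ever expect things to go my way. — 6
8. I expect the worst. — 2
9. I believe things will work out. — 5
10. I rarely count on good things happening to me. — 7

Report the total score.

Items 5, 7, 8, 10 describe the absence/opposite of optimism → reverse-score.
reverse-coded value = 8 − response.
  item 1: 5
  item 2: 4
  item 3: 7
  item 4: 7
  item 5: 8 − 3 = 5
  item 6: 4
  item 7: 8 − 6 = 2
  item 8: 8 − 2 = 6
  item 9: 5
  item 10: 8 − 7 = 1
Total = 5 + 4 + 7 + 7 + 5 + 4 + 2 + 6 + 5 + 1 = 46

46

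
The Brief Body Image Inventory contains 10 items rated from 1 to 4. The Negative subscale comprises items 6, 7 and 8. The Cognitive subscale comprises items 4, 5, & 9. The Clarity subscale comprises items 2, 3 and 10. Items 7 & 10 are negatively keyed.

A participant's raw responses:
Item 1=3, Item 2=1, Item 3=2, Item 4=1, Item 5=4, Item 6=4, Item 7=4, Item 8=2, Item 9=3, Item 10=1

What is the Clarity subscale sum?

Clarity items: 2, 3, 10.
Of these, item 10 is negatively keyed; reversed = (1+4) − raw = 5 − raw.
  item 2: 1
  item 3: 2
  item 10: 5 − 1 = 4
Sum = 1 + 2 + 4 = 7

7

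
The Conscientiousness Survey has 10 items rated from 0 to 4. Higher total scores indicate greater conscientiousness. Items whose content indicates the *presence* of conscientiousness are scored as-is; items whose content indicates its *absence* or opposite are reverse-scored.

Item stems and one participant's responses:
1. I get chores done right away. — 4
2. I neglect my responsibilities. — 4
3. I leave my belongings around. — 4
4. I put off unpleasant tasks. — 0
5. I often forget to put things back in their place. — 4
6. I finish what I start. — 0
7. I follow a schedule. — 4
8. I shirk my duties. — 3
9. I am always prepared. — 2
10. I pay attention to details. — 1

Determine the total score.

16

Items 2, 3, 4, 5, 8 describe the absence/opposite of conscientiousness → reverse-score.
reverse-coded value = 4 − response.
  item 1: 4
  item 2: 4 − 4 = 0
  item 3: 4 − 4 = 0
  item 4: 4 − 0 = 4
  item 5: 4 − 4 = 0
  item 6: 0
  item 7: 4
  item 8: 4 − 3 = 1
  item 9: 2
  item 10: 1
Total = 4 + 0 + 0 + 4 + 0 + 0 + 4 + 1 + 2 + 1 = 16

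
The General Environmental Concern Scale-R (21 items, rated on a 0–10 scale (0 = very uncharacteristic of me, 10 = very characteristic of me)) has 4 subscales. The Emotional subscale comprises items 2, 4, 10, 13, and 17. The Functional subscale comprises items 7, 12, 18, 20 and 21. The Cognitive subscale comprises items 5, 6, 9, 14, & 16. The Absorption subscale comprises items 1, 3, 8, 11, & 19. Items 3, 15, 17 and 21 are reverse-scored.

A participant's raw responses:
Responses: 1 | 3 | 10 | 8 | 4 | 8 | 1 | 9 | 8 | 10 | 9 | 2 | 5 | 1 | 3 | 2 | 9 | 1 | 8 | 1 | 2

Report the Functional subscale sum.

13

Functional items: 7, 12, 18, 20, 21.
Of these, item 21 is reverse-scored; reversed = (0+10) − raw = 10 − raw.
  item 7: 1
  item 12: 2
  item 18: 1
  item 20: 1
  item 21: 10 − 2 = 8
Sum = 1 + 2 + 1 + 1 + 8 = 13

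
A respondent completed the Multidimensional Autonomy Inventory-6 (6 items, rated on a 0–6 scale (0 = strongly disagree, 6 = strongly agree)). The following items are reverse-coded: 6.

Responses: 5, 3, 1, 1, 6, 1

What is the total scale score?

Reversing item 6 with 6 − raw:
Total = 5 + 3 + 1 + 1 + 6 + (6−1)
      = 5 + 3 + 1 + 1 + 6 + 5 = 21

21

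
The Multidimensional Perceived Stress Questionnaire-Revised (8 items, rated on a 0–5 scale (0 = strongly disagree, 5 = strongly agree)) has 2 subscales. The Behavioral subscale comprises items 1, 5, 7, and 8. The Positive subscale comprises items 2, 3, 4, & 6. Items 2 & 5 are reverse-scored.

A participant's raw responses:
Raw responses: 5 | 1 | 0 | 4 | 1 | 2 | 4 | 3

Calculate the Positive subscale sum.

10

Positive items: 2, 3, 4, 6.
Of these, item 2 is reverse-scored; reversed = (0+5) − raw = 5 − raw.
  item 2: 5 − 1 = 4
  item 3: 0
  item 4: 4
  item 6: 2
Sum = 4 + 0 + 4 + 2 = 10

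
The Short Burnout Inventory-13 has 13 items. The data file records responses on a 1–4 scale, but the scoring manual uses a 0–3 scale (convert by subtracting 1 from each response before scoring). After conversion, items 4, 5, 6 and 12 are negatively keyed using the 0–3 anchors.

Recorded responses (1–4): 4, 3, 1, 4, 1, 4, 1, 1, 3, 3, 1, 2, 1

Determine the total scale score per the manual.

14

Convert to 0–3: 3, 2, 0, 3, 0, 3, 0, 0, 2, 2, 0, 1, 0
Reverse-coded (on a 0–3 scale, reversed = 3 − raw):
  item 4: 3 − 3 = 0
  item 5: 3 − 0 = 3
  item 6: 3 − 3 = 0
  item 12: 3 − 1 = 2
Scored: 3, 2, 0, 0, 3, 0, 0, 0, 2, 2, 0, 2, 0
Total = 14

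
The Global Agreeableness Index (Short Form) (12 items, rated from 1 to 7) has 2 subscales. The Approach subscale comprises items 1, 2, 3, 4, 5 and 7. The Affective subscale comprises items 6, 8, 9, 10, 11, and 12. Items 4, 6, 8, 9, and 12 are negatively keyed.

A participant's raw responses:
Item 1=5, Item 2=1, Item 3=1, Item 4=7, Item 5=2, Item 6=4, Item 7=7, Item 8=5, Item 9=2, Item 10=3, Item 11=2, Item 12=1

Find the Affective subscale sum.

Affective items: 6, 8, 9, 10, 11, 12.
Of these, items 6, 8, 9, and 12 are negatively keyed; reversed = (1+7) − raw = 8 − raw.
  item 6: 8 − 4 = 4
  item 8: 8 − 5 = 3
  item 9: 8 − 2 = 6
  item 10: 3
  item 11: 2
  item 12: 8 − 1 = 7
Sum = 4 + 3 + 6 + 3 + 2 + 7 = 25

25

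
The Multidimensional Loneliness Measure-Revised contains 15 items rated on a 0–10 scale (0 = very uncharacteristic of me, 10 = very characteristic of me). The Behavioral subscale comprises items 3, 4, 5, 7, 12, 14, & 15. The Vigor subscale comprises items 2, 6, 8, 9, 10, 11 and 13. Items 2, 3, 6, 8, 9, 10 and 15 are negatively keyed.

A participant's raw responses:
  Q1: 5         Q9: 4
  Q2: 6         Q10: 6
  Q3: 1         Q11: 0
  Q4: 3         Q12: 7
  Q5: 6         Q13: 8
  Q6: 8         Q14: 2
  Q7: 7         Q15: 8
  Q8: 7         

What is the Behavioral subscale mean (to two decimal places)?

5.14

Behavioral items: 3, 4, 5, 7, 12, 14, 15.
Of these, items 3 and 15 are negatively keyed; reverse-coded value = 10 − response.
  item 3: 10 − 1 = 9
  item 4: 3
  item 5: 6
  item 7: 7
  item 12: 7
  item 14: 2
  item 15: 10 − 8 = 2
Sum = 9 + 3 + 6 + 7 + 7 + 2 + 2 = 36
Mean = 36 / 7 = 5.14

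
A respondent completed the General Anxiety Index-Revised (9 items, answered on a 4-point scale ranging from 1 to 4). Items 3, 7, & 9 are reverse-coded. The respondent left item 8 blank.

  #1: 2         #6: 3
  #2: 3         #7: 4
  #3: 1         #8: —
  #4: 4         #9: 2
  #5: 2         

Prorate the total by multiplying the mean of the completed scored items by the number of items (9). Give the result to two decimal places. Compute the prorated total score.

Reverse-coded (reversed = (1+4) − raw = 5 − raw):
  item 3: 5 − 1 = 4
  item 7: 5 − 4 = 1
  item 9: 5 − 2 = 3
Completed scored items (8 of 9): 2, 3, 4, 4, 2, 3, 1, 3; sum = 22.
Person mean = 22 / 8 ≈ 2.7500
Prorated total = (22 / 8) × 9 = 24.75 (to 2 dp)

24.75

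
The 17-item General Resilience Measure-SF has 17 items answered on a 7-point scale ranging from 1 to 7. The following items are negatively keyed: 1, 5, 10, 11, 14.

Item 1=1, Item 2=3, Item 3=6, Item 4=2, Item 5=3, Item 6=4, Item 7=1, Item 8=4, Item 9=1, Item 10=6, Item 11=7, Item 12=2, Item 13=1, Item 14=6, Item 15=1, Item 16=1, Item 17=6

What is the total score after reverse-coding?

49

Reverse-coded items (reverse-coded value = 8 − response):
  item 1: 8 − 1 = 7
  item 5: 8 − 3 = 5
  item 10: 8 − 6 = 2
  item 11: 8 − 7 = 1
  item 14: 8 − 6 = 2
Scored responses: 7, 3, 6, 2, 5, 4, 1, 4, 1, 2, 1, 2, 1, 2, 1, 1, 6
Total = 7 + 3 + 6 + 2 + 5 + 4 + 1 + 4 + 1 + 2 + 1 + 2 + 1 + 2 + 1 + 1 + 6 = 49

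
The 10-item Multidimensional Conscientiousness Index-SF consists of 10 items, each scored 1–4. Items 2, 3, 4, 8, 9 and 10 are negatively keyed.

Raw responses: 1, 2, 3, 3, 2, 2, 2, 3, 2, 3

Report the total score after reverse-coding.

Reverse-coded items (reversed = (1+4) − raw = 5 − raw):
  item 2: 5 − 2 = 3
  item 3: 5 − 3 = 2
  item 4: 5 − 3 = 2
  item 8: 5 − 3 = 2
  item 9: 5 − 2 = 3
  item 10: 5 − 3 = 2
After reverse-coding: 1, 3, 2, 2, 2, 2, 2, 2, 3, 2
Total = 1 + 3 + 2 + 2 + 2 + 2 + 2 + 2 + 3 + 2 = 21

21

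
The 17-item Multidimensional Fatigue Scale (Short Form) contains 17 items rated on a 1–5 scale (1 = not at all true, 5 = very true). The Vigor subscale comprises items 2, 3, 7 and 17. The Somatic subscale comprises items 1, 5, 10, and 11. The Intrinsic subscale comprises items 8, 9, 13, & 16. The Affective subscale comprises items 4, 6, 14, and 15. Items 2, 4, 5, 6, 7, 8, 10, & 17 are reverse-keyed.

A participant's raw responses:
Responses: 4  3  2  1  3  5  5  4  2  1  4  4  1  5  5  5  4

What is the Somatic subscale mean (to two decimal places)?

Somatic items: 1, 5, 10, 11.
Of these, items 5 & 10 are reverse-keyed; reverse-coded value = 6 − response.
  item 1: 4
  item 5: 6 − 3 = 3
  item 10: 6 − 1 = 5
  item 11: 4
Sum = 4 + 3 + 5 + 4 = 16
Mean = 16 / 4 = 4.00

4.00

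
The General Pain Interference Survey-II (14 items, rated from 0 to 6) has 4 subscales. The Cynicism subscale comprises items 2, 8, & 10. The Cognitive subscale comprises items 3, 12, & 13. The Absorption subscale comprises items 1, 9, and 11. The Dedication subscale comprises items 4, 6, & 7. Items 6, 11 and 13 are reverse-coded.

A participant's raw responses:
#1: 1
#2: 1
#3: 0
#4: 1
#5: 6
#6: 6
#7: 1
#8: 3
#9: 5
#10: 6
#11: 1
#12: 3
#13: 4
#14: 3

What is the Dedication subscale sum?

2

Dedication items: 4, 6, 7.
Of these, item 6 is reverse-coded; on a 0–6 scale, reversed = 6 − raw.
  item 4: 1
  item 6: 6 − 6 = 0
  item 7: 1
Sum = 1 + 0 + 1 = 2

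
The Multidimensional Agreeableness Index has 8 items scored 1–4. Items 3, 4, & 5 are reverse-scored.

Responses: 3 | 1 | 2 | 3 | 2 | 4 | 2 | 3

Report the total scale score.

Apply reverse scoring (reversed = (1+4) − raw = 5 − raw):
  item 3: 5 − 2 = 3
  item 4: 5 − 3 = 2
  item 5: 5 − 2 = 3
After reverse-coding: 3, 1, 3, 2, 3, 4, 2, 3
Total = 3 + 1 + 3 + 2 + 3 + 4 + 2 + 3 = 21

21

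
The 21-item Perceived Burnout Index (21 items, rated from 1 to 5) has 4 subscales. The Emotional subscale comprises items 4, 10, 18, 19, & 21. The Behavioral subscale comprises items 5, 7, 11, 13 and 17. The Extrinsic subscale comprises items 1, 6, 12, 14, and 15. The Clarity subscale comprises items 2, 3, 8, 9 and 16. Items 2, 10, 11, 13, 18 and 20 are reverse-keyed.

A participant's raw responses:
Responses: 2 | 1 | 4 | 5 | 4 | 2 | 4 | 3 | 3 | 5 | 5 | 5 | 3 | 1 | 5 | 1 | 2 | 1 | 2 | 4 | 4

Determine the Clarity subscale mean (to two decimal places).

Clarity items: 2, 3, 8, 9, 16.
Of these, item 2 is reverse-keyed; on a 1–5 scale, reversed = 6 − raw.
  item 2: 6 − 1 = 5
  item 3: 4
  item 8: 3
  item 9: 3
  item 16: 1
Sum = 5 + 4 + 3 + 3 + 1 = 16
Mean = 16 / 5 = 3.20

3.20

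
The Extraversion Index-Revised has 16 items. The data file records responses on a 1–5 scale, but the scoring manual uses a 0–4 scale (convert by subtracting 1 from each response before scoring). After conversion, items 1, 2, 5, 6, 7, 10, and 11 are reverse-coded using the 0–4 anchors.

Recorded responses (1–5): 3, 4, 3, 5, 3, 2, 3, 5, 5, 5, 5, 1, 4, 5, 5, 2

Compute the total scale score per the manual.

36

Convert to 0–4: 2, 3, 2, 4, 2, 1, 2, 4, 4, 4, 4, 0, 3, 4, 4, 1
Reverse-coded (reversed = (0+4) − raw = 4 − raw):
  item 1: 4 − 2 = 2
  item 2: 4 − 3 = 1
  item 5: 4 − 2 = 2
  item 6: 4 − 1 = 3
  item 7: 4 − 2 = 2
  item 10: 4 − 4 = 0
  item 11: 4 − 4 = 0
Scored: 2, 1, 2, 4, 2, 3, 2, 4, 4, 0, 0, 0, 3, 4, 4, 1
Total = 36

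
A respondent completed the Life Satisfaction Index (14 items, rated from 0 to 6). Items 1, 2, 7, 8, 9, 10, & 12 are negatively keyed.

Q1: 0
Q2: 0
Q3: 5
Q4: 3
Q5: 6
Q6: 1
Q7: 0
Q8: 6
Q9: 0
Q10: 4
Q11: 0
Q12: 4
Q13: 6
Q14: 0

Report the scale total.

Raw sum = 35. Negatively keyed items: 1, 2, 7, 8, 9, 10, 12; their raw sum = 14.
Each reversal replaces raw with 6 − raw, changing the total by 6 − 2·raw per item.
Total = 35 + 7·6 − 2·14 = 35 + 42 − 28 = 49

49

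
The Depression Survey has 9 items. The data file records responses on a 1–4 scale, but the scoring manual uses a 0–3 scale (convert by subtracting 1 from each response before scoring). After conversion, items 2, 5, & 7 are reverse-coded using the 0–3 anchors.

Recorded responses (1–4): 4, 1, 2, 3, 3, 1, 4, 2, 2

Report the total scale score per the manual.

Convert to 0–3: 3, 0, 1, 2, 2, 0, 3, 1, 1
Reverse-coded (reverse-coded value = 3 − response):
  item 2: 3 − 0 = 3
  item 5: 3 − 2 = 1
  item 7: 3 − 3 = 0
Scored: 3, 3, 1, 2, 1, 0, 0, 1, 1
Total = 12

12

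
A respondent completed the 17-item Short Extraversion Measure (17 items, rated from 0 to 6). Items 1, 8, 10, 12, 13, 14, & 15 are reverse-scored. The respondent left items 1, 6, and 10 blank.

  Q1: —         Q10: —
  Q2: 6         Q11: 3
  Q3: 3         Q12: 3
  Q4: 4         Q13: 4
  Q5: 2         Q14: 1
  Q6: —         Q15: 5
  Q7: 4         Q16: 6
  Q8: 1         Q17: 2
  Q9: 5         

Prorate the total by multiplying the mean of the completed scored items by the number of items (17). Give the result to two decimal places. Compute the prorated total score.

61.93

Reverse-coded (on a 0–6 scale, reversed = 6 − raw):
  item 8: 6 − 1 = 5
  item 12: 6 − 3 = 3
  item 13: 6 − 4 = 2
  item 14: 6 − 1 = 5
  item 15: 6 − 5 = 1
Completed scored items (14 of 17): 6, 3, 4, 2, 4, 5, 5, 3, 3, 2, 5, 1, 6, 2; sum = 51.
Person mean = 51 / 14 ≈ 3.6429
Prorated total = (51 / 14) × 17 = 61.93 (to 2 dp)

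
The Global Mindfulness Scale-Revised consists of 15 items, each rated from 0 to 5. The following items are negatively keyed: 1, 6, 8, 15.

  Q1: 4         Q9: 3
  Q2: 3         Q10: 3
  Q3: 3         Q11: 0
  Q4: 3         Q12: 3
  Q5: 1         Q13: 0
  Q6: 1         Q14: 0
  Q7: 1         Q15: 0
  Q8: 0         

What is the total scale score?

35

Apply reverse scoring (reversed = (0+5) − raw = 5 − raw):
  item 1: 5 − 4 = 1
  item 6: 5 − 1 = 4
  item 8: 5 − 0 = 5
  item 15: 5 − 0 = 5
Scored responses: 1, 3, 3, 3, 1, 4, 1, 5, 3, 3, 0, 3, 0, 0, 5
Total = 1 + 3 + 3 + 3 + 1 + 4 + 1 + 5 + 3 + 3 + 0 + 3 + 0 + 0 + 5 = 35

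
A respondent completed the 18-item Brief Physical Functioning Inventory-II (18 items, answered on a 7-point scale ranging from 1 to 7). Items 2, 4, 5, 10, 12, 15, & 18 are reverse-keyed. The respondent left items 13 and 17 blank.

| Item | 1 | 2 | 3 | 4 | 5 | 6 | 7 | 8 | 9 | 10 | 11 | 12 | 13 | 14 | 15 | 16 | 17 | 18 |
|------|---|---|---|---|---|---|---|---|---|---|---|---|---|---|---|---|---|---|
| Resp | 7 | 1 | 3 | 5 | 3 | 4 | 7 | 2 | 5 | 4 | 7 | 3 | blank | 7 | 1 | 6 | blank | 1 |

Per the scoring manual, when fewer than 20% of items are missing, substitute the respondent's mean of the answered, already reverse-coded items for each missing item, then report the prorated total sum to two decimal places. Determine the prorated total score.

96.75

Reverse-coded (reversed = (1+7) − raw = 8 − raw):
  item 2: 8 − 1 = 7
  item 4: 8 − 5 = 3
  item 5: 8 − 3 = 5
  item 10: 8 − 4 = 4
  item 12: 8 − 3 = 5
  item 15: 8 − 1 = 7
  item 18: 8 − 1 = 7
Completed scored items (16 of 18): 7, 7, 3, 3, 5, 4, 7, 2, 5, 4, 7, 5, 7, 7, 6, 7; sum = 86.
Person mean = 86 / 16 ≈ 5.3750
Prorated total = (86 / 16) × 18 = 96.75 (to 2 dp)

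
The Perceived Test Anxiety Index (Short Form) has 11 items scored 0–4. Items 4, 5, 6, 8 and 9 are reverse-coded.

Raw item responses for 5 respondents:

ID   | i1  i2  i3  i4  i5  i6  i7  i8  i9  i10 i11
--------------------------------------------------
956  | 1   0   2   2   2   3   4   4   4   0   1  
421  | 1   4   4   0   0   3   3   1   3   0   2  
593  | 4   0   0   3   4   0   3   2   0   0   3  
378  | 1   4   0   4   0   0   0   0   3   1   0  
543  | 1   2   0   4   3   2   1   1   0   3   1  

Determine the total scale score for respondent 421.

Respondent 421 raw: 1, 4, 4, 0, 0, 3, 3, 1, 3, 0, 2.
Reverse-coded (reverse-coded value = 4 − response):
  item 1: 1
  item 2: 4
  item 3: 4
  item 4: 4 − 0 = 4
  item 5: 4 − 0 = 4
  item 6: 4 − 3 = 1
  item 7: 3
  item 8: 4 − 1 = 3
  item 9: 4 − 3 = 1
  item 10: 0
  item 11: 2
Sum = 1 + 4 + 4 + 4 + 4 + 1 + 3 + 3 + 1 + 0 + 2 = 27

27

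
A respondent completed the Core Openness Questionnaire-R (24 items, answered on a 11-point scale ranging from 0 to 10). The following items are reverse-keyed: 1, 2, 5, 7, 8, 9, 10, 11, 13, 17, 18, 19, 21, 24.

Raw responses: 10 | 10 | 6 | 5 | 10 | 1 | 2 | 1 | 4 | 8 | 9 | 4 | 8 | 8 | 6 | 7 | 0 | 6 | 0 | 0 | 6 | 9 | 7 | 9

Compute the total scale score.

Reversing items 1, 2, 5, 7, 8, 9, 10, 11, 13, 17, 18, 19, 21, & 24 with 10 − raw:
Total = (10−10) + (10−10) + 6 + 5 + (10−10) + 1 + (10−2) + (10−1) + (10−4) + (10−8) + (10−9) + 4 + (10−8) + 8 + 6 + 7 + (10−0) + (10−6) + (10−0) + 0 + (10−6) + 9 + 7 + (10−9)
      = 0 + 0 + 6 + 5 + 0 + 1 + 8 + 9 + 6 + 2 + 1 + 4 + 2 + 8 + 6 + 7 + 10 + 4 + 10 + 0 + 4 + 9 + 7 + 1 = 110

110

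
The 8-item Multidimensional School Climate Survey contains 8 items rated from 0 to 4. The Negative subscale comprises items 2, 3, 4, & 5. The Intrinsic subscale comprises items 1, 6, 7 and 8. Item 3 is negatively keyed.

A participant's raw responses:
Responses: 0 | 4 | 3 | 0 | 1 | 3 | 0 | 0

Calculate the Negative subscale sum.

Negative items: 2, 3, 4, 5.
Of these, item 3 is negatively keyed; reverse-coded value = 4 − response.
  item 2: 4
  item 3: 4 − 3 = 1
  item 4: 0
  item 5: 1
Sum = 4 + 1 + 0 + 1 = 6

6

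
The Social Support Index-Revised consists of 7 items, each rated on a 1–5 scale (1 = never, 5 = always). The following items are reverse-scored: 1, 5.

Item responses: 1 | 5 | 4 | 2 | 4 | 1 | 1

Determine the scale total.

20

Raw sum = 18. Reverse-scored items: 1, 5; their raw sum = 5.
Each reversal replaces raw with 6 − raw, changing the total by 6 − 2·raw per item.
Total = 18 + 2·6 − 2·5 = 18 + 12 − 10 = 20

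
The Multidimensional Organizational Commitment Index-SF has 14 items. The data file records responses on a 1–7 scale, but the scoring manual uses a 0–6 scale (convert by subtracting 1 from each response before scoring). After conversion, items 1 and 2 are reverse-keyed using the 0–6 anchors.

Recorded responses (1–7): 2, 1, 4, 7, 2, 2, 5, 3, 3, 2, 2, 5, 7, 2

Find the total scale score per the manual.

Convert to 0–6: 1, 0, 3, 6, 1, 1, 4, 2, 2, 1, 1, 4, 6, 1
Reverse-coded (reversed = (0+6) − raw = 6 − raw):
  item 1: 6 − 1 = 5
  item 2: 6 − 0 = 6
Scored: 5, 6, 3, 6, 1, 1, 4, 2, 2, 1, 1, 4, 6, 1
Total = 43

43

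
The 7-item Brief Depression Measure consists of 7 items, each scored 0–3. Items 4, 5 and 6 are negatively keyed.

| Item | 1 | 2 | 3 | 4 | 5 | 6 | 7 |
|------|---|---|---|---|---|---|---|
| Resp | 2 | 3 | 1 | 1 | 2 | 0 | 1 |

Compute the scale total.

13

Reversing items 4, 5, & 6 with 3 − raw:
Total = 2 + 3 + 1 + (3−1) + (3−2) + (3−0) + 1
      = 2 + 3 + 1 + 2 + 1 + 3 + 1 = 13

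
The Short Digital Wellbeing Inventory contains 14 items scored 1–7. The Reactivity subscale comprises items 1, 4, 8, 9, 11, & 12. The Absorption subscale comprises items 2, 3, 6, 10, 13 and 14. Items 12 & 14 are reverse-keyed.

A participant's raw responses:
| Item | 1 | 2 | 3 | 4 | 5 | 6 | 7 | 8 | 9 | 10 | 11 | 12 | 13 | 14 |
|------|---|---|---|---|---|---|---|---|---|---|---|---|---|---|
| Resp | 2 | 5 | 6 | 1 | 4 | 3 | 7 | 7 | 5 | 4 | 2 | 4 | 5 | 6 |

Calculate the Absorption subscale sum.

25

Absorption items: 2, 3, 6, 10, 13, 14.
Of these, item 14 is reverse-keyed; on a 1–7 scale, reversed = 8 − raw.
  item 2: 5
  item 3: 6
  item 6: 3
  item 10: 4
  item 13: 5
  item 14: 8 − 6 = 2
Sum = 5 + 6 + 3 + 4 + 5 + 2 = 25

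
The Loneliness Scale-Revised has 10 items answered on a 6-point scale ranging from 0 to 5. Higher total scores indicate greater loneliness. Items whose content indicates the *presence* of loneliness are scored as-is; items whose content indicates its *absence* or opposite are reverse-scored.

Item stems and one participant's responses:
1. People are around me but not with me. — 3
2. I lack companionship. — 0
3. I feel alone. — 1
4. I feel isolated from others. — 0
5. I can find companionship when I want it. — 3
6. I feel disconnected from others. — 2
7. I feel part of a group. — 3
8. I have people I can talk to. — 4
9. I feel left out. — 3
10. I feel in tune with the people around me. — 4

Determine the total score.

Items 5, 7, 8, 10 describe the absence/opposite of loneliness → reverse-score.
reverse-coded value = 5 − response.
  item 1: 3
  item 2: 0
  item 3: 1
  item 4: 0
  item 5: 5 − 3 = 2
  item 6: 2
  item 7: 5 − 3 = 2
  item 8: 5 − 4 = 1
  item 9: 3
  item 10: 5 − 4 = 1
Total = 3 + 0 + 1 + 0 + 2 + 2 + 2 + 1 + 3 + 1 = 15

15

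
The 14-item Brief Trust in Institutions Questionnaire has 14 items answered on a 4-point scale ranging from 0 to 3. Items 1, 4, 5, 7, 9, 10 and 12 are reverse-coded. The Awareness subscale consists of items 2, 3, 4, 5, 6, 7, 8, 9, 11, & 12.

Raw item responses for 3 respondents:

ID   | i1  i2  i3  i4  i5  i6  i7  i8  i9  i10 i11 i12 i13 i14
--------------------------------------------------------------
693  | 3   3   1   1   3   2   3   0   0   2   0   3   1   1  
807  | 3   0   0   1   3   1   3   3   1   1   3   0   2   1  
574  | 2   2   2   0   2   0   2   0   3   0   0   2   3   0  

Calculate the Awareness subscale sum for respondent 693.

11

Respondent 693 raw: 3, 3, 1, 1, 3, 2, 3, 0, 0, 2, 0, 3, 1, 1.
Awareness items: 2, 3, 4, 5, 6, 7, 8, 9, 11, 12.
Reverse-coded (on a 0–3 scale, reversed = 3 − raw):
  item 2: 3
  item 3: 1
  item 4: 3 − 1 = 2
  item 5: 3 − 3 = 0
  item 6: 2
  item 7: 3 − 3 = 0
  item 8: 0
  item 9: 3 − 0 = 3
  item 11: 0
  item 12: 3 − 3 = 0
Sum = 3 + 1 + 2 + 0 + 2 + 0 + 0 + 3 + 0 + 0 = 11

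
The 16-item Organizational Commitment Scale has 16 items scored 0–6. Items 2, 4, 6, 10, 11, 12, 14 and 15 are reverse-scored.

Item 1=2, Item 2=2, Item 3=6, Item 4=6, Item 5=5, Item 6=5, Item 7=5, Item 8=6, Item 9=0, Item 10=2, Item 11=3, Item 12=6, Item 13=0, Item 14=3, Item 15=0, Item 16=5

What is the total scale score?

50

Reversing items 2, 4, 6, 10, 11, 12, 14 and 15 with 6 − raw:
Total = 2 + (6−2) + 6 + (6−6) + 5 + (6−5) + 5 + 6 + 0 + (6−2) + (6−3) + (6−6) + 0 + (6−3) + (6−0) + 5
      = 2 + 4 + 6 + 0 + 5 + 1 + 5 + 6 + 0 + 4 + 3 + 0 + 0 + 3 + 6 + 5 = 50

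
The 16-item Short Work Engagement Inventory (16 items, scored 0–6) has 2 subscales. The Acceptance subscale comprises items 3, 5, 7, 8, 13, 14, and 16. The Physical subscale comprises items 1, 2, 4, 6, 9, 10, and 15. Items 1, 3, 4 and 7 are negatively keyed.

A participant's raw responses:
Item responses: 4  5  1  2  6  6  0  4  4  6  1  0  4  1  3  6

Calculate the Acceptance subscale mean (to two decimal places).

Acceptance items: 3, 5, 7, 8, 13, 14, 16.
Of these, items 3 & 7 are negatively keyed; reversed = (0+6) − raw = 6 − raw.
  item 3: 6 − 1 = 5
  item 5: 6
  item 7: 6 − 0 = 6
  item 8: 4
  item 13: 4
  item 14: 1
  item 16: 6
Sum = 5 + 6 + 6 + 4 + 4 + 1 + 6 = 32
Mean = 32 / 7 = 4.57

4.57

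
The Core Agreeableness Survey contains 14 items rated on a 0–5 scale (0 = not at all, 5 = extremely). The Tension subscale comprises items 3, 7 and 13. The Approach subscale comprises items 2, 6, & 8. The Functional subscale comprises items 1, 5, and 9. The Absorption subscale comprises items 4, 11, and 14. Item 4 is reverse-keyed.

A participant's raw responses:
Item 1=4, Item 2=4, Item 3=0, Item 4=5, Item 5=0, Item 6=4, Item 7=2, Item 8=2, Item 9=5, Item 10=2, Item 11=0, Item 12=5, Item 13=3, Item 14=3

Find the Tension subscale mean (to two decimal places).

1.67

Tension items: 3, 7, 13.
  item 3: 0
  item 7: 2
  item 13: 3
Sum = 0 + 2 + 3 = 5
Mean = 5 / 3 = 1.67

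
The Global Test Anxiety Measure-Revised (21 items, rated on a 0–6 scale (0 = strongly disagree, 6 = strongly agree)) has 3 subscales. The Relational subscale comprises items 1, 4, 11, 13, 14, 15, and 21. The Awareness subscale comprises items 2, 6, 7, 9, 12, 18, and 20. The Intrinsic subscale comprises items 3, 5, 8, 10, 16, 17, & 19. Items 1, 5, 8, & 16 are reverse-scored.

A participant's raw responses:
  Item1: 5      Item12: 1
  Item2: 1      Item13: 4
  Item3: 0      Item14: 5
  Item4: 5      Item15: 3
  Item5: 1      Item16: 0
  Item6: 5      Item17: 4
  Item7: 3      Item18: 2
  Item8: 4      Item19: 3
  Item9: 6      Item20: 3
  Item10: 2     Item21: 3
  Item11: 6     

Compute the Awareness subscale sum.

21

Awareness items: 2, 6, 7, 9, 12, 18, 20.
  item 2: 1
  item 6: 5
  item 7: 3
  item 9: 6
  item 12: 1
  item 18: 2
  item 20: 3
Sum = 1 + 5 + 3 + 6 + 1 + 2 + 3 = 21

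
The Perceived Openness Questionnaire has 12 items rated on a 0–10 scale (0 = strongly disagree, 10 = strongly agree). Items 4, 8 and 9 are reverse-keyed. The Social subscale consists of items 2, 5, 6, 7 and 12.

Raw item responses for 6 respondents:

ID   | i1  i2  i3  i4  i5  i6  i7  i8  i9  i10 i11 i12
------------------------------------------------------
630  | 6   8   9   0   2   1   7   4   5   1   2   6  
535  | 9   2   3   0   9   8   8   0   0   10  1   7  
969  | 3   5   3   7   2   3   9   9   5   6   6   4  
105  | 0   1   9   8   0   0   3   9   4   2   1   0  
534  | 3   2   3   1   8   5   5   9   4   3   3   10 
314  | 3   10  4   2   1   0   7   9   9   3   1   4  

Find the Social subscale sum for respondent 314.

Respondent 314 raw: 3, 10, 4, 2, 1, 0, 7, 9, 9, 3, 1, 4.
Social items: 2, 5, 6, 7, 12.
Reverse-coded (reversed = (0+10) − raw = 10 − raw):
  item 2: 10
  item 5: 1
  item 6: 0
  item 7: 7
  item 12: 4
Sum = 10 + 1 + 0 + 7 + 4 = 22

22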